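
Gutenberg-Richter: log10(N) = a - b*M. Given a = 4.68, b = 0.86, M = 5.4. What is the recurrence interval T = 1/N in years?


log10(N) = 4.68 - 0.86*5.4 = 0.036
N = 10^0.036 = 1.086426
T = 1/N = 1/1.086426 = 0.9204 years

0.9204


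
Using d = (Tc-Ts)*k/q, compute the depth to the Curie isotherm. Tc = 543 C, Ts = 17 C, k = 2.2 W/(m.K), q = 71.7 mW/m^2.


T_Curie - T_surf = 543 - 17 = 526 C
Convert q to W/m^2: 71.7 mW/m^2 = 0.0717 W/m^2
d = 526 * 2.2 / 0.0717 = 16139.47 m

16139.47


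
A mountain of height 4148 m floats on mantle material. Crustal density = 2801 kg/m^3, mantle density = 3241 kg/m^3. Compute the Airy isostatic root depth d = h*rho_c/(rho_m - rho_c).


rho_m - rho_c = 3241 - 2801 = 440
d = 4148 * 2801 / 440
= 11618548 / 440
= 26405.79 m

26405.79


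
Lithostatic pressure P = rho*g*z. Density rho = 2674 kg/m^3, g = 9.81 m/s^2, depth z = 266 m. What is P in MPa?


P = rho * g * z / 1e6
= 2674 * 9.81 * 266 / 1e6
= 6977696.04 / 1e6
= 6.9777 MPa

6.9777


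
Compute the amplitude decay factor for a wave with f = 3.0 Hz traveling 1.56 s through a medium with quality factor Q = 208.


pi*f*t/Q = pi*3.0*1.56/208 = 0.070686
A/A0 = exp(-0.070686) = 0.931755

0.931755


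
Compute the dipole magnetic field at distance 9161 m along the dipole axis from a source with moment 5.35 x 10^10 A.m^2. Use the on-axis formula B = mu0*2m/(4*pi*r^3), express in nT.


m = 5.35 x 10^10 = 53500000000 A.m^2
2m = 107000000000 A.m^2
r^3 = 9161^3 = 768827040281
B = (4pi*10^-7) * 107000000000 / (4*pi * 768827040281) * 1e9
= 134460.165574 / 9661365526511.89 * 1e9
= 13.9173 nT

13.9173


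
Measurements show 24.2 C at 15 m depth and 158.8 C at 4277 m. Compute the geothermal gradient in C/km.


dT = 158.8 - 24.2 = 134.6 C
dz = 4277 - 15 = 4262 m
gradient = dT/dz * 1000 = 134.6/4262 * 1000 = 31.5814 C/km

31.5814


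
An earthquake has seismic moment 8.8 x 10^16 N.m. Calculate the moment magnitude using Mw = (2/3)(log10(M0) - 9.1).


log10(M0) = log10(8.8 x 10^16) = 16.9445
Mw = 2/3 * (16.9445 - 9.1)
= 2/3 * 7.8445
= 5.23

5.23


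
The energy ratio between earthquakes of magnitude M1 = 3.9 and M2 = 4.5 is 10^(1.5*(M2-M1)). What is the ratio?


M2 - M1 = 4.5 - 3.9 = 0.6
1.5 * 0.6 = 0.9
ratio = 10^0.9 = 7.94

7.94


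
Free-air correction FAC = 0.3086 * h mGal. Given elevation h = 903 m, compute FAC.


FAC = 0.3086 * h
= 0.3086 * 903
= 278.6658 mGal

278.6658


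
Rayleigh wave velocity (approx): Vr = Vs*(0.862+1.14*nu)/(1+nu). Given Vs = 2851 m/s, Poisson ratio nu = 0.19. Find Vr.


Numerator factor = 0.862 + 1.14*0.19 = 1.0786
Denominator = 1 + 0.19 = 1.19
Vr = 2851 * 1.0786 / 1.19 = 2584.11 m/s

2584.11


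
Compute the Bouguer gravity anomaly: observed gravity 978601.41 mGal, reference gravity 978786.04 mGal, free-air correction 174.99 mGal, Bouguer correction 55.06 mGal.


BA = g_obs - g_ref + FAC - BC
= 978601.41 - 978786.04 + 174.99 - 55.06
= -64.7 mGal

-64.7


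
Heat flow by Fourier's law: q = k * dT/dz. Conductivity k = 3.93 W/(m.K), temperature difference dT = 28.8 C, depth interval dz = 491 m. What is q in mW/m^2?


q = k * dT / dz * 1000
= 3.93 * 28.8 / 491 * 1000
= 0.230517 * 1000
= 230.5173 mW/m^2

230.5173


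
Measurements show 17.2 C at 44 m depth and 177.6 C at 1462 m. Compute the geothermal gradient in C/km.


dT = 177.6 - 17.2 = 160.4 C
dz = 1462 - 44 = 1418 m
gradient = dT/dz * 1000 = 160.4/1418 * 1000 = 113.1171 C/km

113.1171


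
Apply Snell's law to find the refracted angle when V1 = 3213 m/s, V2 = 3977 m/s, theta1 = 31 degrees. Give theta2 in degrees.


sin(theta1) = sin(31 deg) = 0.515038
sin(theta2) = V2/V1 * sin(theta1) = 3977/3213 * 0.515038 = 0.637506
theta2 = arcsin(0.637506) = 39.6061 degrees

39.6061


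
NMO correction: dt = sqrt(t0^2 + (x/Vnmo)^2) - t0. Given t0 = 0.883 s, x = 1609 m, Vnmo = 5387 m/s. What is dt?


x/Vnmo = 1609/5387 = 0.298682
(x/Vnmo)^2 = 0.089211
t0^2 = 0.779689
sqrt(0.779689 + 0.089211) = 0.932148
dt = 0.932148 - 0.883 = 0.049148

0.049148


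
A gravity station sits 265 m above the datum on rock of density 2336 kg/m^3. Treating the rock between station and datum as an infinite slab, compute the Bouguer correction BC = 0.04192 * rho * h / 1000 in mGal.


BC = 0.04192 * rho * h / 1000
= 0.04192 * 2336 * 265 / 1000
= 25.9502 mGal

25.9502


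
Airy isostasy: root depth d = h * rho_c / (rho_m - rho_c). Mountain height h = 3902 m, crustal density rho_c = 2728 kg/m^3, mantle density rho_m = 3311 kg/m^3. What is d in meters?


rho_m - rho_c = 3311 - 2728 = 583
d = 3902 * 2728 / 583
= 10644656 / 583
= 18258.42 m

18258.42


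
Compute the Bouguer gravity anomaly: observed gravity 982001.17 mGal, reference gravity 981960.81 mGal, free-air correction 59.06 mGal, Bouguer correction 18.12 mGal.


BA = g_obs - g_ref + FAC - BC
= 982001.17 - 981960.81 + 59.06 - 18.12
= 81.3 mGal

81.3


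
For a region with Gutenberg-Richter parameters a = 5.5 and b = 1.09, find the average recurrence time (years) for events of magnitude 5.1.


log10(N) = 5.5 - 1.09*5.1 = -0.059
N = 10^-0.059 = 0.872971
T = 1/N = 1/0.872971 = 1.1455 years

1.1455


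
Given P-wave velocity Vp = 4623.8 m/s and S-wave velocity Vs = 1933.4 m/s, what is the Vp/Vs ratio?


Vp/Vs = 4623.8 / 1933.4
= 2.3915

2.3915


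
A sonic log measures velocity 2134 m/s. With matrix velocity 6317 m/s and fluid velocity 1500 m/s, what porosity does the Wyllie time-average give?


1/V - 1/Vm = 1/2134 - 1/6317 = 0.0003103
1/Vf - 1/Vm = 1/1500 - 1/6317 = 0.00050836
phi = 0.0003103 / 0.00050836 = 0.6104

0.6104


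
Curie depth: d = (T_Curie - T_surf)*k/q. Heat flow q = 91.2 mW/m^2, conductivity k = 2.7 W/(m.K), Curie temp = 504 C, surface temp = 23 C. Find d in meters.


T_Curie - T_surf = 504 - 23 = 481 C
Convert q to W/m^2: 91.2 mW/m^2 = 0.0912 W/m^2
d = 481 * 2.7 / 0.0912 = 14240.13 m

14240.13


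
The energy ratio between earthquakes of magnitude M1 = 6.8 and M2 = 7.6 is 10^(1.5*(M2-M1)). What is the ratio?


M2 - M1 = 7.6 - 6.8 = 0.8
1.5 * 0.8 = 1.2
ratio = 10^1.2 = 15.85

15.85


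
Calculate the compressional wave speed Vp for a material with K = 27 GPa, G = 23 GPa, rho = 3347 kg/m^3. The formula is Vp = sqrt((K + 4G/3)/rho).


First compute the effective modulus:
K + 4G/3 = 27e9 + 4*23e9/3 = 57666666666.67 Pa
Then divide by density:
57666666666.67 / 3347 = 17229359.6255 Pa/(kg/m^3)
Take the square root:
Vp = sqrt(17229359.6255) = 4150.83 m/s

4150.83


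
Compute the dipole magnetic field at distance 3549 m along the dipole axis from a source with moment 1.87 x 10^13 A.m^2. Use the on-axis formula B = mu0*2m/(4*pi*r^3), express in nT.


m = 1.87 x 10^13 = 18700000000000 A.m^2
2m = 37400000000000 A.m^2
r^3 = 3549^3 = 44701078149
B = (4pi*10^-7) * 37400000000000 / (4*pi * 44701078149) * 1e9
= 46998226.097703 / 561730314881.77 * 1e9
= 83666.8858 nT

83666.8858


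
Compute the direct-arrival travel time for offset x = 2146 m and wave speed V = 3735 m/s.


t = x / V
= 2146 / 3735
= 0.5746 s

0.5746


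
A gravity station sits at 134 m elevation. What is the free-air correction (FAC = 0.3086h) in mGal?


FAC = 0.3086 * h
= 0.3086 * 134
= 41.3524 mGal

41.3524


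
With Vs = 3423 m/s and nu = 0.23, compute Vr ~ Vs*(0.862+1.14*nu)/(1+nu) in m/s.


Numerator factor = 0.862 + 1.14*0.23 = 1.1242
Denominator = 1 + 0.23 = 1.23
Vr = 3423 * 1.1242 / 1.23 = 3128.57 m/s

3128.57


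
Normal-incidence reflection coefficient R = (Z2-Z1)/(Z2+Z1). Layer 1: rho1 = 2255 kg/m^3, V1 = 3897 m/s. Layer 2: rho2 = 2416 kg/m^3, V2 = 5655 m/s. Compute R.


Z1 = 2255 * 3897 = 8787735
Z2 = 2416 * 5655 = 13662480
R = (13662480 - 8787735) / (13662480 + 8787735) = 4874745 / 22450215 = 0.2171

0.2171


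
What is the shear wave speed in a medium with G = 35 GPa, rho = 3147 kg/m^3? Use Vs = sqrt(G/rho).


Convert G to Pa: G = 35e9 Pa
Compute G/rho = 35e9 / 3147 = 11121703.2094
Vs = sqrt(11121703.2094) = 3334.92 m/s

3334.92


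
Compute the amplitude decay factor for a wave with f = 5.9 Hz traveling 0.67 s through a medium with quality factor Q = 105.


pi*f*t/Q = pi*5.9*0.67/105 = 0.118273
A/A0 = exp(-0.118273) = 0.888453

0.888453


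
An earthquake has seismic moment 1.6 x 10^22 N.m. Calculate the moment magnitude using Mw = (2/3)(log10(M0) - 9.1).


log10(M0) = log10(1.6 x 10^22) = 22.2041
Mw = 2/3 * (22.2041 - 9.1)
= 2/3 * 13.1041
= 8.74

8.74


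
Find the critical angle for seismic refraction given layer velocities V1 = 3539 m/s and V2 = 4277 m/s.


V1/V2 = 3539/4277 = 0.827449
theta_c = arcsin(0.827449) = 55.8376 degrees

55.8376


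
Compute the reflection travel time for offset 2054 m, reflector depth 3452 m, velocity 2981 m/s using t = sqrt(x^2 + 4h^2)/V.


x^2 + 4h^2 = 2054^2 + 4*3452^2 = 4218916 + 47665216 = 51884132
sqrt(51884132) = 7203.0641
t = 7203.0641 / 2981 = 2.4163 s

2.4163


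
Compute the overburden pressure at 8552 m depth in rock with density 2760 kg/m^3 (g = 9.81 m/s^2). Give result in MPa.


P = rho * g * z / 1e6
= 2760 * 9.81 * 8552 / 1e6
= 231550531.2 / 1e6
= 231.5505 MPa

231.5505


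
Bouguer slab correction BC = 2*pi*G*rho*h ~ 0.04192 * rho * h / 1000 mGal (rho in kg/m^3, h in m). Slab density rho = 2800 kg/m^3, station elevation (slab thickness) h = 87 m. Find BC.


BC = 0.04192 * rho * h / 1000
= 0.04192 * 2800 * 87 / 1000
= 10.2117 mGal

10.2117


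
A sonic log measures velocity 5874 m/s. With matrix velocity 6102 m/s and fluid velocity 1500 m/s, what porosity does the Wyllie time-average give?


1/V - 1/Vm = 1/5874 - 1/6102 = 6.36e-06
1/Vf - 1/Vm = 1/1500 - 1/6102 = 0.00050279
phi = 6.36e-06 / 0.00050279 = 0.0127

0.0127


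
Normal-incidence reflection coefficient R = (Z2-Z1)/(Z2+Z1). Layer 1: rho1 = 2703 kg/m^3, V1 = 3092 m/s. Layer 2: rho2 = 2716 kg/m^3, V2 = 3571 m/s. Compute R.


Z1 = 2703 * 3092 = 8357676
Z2 = 2716 * 3571 = 9698836
R = (9698836 - 8357676) / (9698836 + 8357676) = 1341160 / 18056512 = 0.0743

0.0743


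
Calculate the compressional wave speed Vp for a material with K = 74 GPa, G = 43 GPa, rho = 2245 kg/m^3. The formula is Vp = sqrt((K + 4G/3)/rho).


First compute the effective modulus:
K + 4G/3 = 74e9 + 4*43e9/3 = 131333333333.33 Pa
Then divide by density:
131333333333.33 / 2245 = 58500371.1952 Pa/(kg/m^3)
Take the square root:
Vp = sqrt(58500371.1952) = 7648.55 m/s

7648.55


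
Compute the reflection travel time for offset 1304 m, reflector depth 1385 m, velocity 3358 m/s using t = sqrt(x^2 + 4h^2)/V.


x^2 + 4h^2 = 1304^2 + 4*1385^2 = 1700416 + 7672900 = 9373316
sqrt(9373316) = 3061.5872
t = 3061.5872 / 3358 = 0.9117 s

0.9117


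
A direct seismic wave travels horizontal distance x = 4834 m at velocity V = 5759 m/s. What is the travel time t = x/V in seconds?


t = x / V
= 4834 / 5759
= 0.8394 s

0.8394


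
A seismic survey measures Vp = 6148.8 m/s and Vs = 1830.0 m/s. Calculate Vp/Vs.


Vp/Vs = 6148.8 / 1830.0
= 3.36

3.36


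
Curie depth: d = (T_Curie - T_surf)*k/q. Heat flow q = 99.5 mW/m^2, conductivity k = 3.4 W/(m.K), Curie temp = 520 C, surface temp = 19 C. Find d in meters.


T_Curie - T_surf = 520 - 19 = 501 C
Convert q to W/m^2: 99.5 mW/m^2 = 0.0995 W/m^2
d = 501 * 3.4 / 0.0995 = 17119.6 m

17119.6


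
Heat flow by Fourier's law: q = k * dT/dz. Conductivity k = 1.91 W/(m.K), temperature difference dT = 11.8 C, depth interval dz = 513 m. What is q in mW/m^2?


q = k * dT / dz * 1000
= 1.91 * 11.8 / 513 * 1000
= 0.043934 * 1000
= 43.9337 mW/m^2

43.9337


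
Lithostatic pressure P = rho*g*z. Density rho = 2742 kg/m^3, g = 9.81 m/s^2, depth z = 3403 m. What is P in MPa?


P = rho * g * z / 1e6
= 2742 * 9.81 * 3403 / 1e6
= 91537365.06 / 1e6
= 91.5374 MPa

91.5374


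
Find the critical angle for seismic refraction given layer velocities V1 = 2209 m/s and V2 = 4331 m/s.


V1/V2 = 2209/4331 = 0.510044
theta_c = arcsin(0.510044) = 30.6668 degrees

30.6668


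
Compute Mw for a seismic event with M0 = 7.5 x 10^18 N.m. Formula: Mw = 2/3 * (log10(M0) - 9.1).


log10(M0) = log10(7.5 x 10^18) = 18.8751
Mw = 2/3 * (18.8751 - 9.1)
= 2/3 * 9.7751
= 6.52

6.52


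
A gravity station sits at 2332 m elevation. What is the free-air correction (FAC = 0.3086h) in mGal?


FAC = 0.3086 * h
= 0.3086 * 2332
= 719.6552 mGal

719.6552


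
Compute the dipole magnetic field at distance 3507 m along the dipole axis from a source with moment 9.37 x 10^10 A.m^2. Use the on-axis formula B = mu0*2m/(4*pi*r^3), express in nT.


m = 9.37 x 10^10 = 93700000000 A.m^2
2m = 187400000000 A.m^2
r^3 = 3507^3 = 43132764843
B = (4pi*10^-7) * 187400000000 / (4*pi * 43132764843) * 1e9
= 235493.785313 / 542022308639.14 * 1e9
= 434.4725 nT

434.4725


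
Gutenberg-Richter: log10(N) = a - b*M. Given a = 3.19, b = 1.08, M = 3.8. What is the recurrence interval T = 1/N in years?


log10(N) = 3.19 - 1.08*3.8 = -0.914
N = 10^-0.914 = 0.121899
T = 1/N = 1/0.121899 = 8.2035 years

8.2035


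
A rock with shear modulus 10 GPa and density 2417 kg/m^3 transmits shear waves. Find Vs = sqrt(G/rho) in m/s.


Convert G to Pa: G = 10e9 Pa
Compute G/rho = 10e9 / 2417 = 4137360.3641
Vs = sqrt(4137360.3641) = 2034.05 m/s

2034.05


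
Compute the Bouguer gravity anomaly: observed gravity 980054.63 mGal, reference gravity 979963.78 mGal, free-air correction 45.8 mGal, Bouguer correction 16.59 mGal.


BA = g_obs - g_ref + FAC - BC
= 980054.63 - 979963.78 + 45.8 - 16.59
= 120.06 mGal

120.06


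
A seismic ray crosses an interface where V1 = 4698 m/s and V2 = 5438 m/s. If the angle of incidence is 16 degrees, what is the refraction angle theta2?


sin(theta1) = sin(16 deg) = 0.275637
sin(theta2) = V2/V1 * sin(theta1) = 5438/4698 * 0.275637 = 0.319054
theta2 = arcsin(0.319054) = 18.6057 degrees

18.6057


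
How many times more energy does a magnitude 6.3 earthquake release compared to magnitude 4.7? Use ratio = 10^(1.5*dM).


M2 - M1 = 6.3 - 4.7 = 1.6
1.5 * 1.6 = 2.4
ratio = 10^2.4 = 251.19

251.19


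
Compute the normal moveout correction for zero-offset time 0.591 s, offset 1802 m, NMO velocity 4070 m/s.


x/Vnmo = 1802/4070 = 0.442752
(x/Vnmo)^2 = 0.196029
t0^2 = 0.349281
sqrt(0.349281 + 0.196029) = 0.738451
dt = 0.738451 - 0.591 = 0.147451

0.147451


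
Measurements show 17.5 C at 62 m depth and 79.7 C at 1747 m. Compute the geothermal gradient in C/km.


dT = 79.7 - 17.5 = 62.2 C
dz = 1747 - 62 = 1685 m
gradient = dT/dz * 1000 = 62.2/1685 * 1000 = 36.9139 C/km

36.9139


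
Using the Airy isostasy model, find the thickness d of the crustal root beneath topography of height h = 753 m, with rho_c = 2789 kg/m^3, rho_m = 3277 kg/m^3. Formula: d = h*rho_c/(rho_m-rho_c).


rho_m - rho_c = 3277 - 2789 = 488
d = 753 * 2789 / 488
= 2100117 / 488
= 4303.52 m

4303.52


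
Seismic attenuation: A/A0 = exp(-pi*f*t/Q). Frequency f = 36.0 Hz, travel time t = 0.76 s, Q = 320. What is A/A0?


pi*f*t/Q = pi*36.0*0.76/320 = 0.268606
A/A0 = exp(-0.268606) = 0.764444

0.764444


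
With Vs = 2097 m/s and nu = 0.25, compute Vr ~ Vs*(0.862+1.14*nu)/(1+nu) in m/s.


Numerator factor = 0.862 + 1.14*0.25 = 1.147
Denominator = 1 + 0.25 = 1.25
Vr = 2097 * 1.147 / 1.25 = 1924.21 m/s

1924.21


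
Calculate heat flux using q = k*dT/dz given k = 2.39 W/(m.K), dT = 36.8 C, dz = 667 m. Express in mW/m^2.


q = k * dT / dz * 1000
= 2.39 * 36.8 / 667 * 1000
= 0.131862 * 1000
= 131.8621 mW/m^2

131.8621


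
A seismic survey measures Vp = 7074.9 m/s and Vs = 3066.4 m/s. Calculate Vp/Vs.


Vp/Vs = 7074.9 / 3066.4
= 2.3072

2.3072


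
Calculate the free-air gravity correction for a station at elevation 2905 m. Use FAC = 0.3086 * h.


FAC = 0.3086 * h
= 0.3086 * 2905
= 896.483 mGal

896.483


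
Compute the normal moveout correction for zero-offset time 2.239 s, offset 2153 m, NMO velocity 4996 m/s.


x/Vnmo = 2153/4996 = 0.430945
(x/Vnmo)^2 = 0.185713
t0^2 = 5.013121
sqrt(5.013121 + 0.185713) = 2.280095
dt = 2.280095 - 2.239 = 0.041095

0.041095


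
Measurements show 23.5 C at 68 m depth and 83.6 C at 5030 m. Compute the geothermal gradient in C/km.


dT = 83.6 - 23.5 = 60.1 C
dz = 5030 - 68 = 4962 m
gradient = dT/dz * 1000 = 60.1/4962 * 1000 = 12.1121 C/km

12.1121


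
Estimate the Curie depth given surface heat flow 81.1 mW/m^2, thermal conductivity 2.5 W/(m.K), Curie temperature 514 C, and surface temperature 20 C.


T_Curie - T_surf = 514 - 20 = 494 C
Convert q to W/m^2: 81.1 mW/m^2 = 0.0811 W/m^2
d = 494 * 2.5 / 0.0811 = 15228.11 m

15228.11


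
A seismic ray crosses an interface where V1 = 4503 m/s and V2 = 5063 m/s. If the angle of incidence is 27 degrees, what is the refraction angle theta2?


sin(theta1) = sin(27 deg) = 0.45399
sin(theta2) = V2/V1 * sin(theta1) = 5063/4503 * 0.45399 = 0.510449
theta2 = arcsin(0.510449) = 30.6938 degrees

30.6938


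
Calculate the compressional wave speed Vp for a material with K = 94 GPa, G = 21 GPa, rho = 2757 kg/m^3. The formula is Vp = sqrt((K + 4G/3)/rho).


First compute the effective modulus:
K + 4G/3 = 94e9 + 4*21e9/3 = 122000000000.0 Pa
Then divide by density:
122000000000.0 / 2757 = 44250997.461 Pa/(kg/m^3)
Take the square root:
Vp = sqrt(44250997.461) = 6652.14 m/s

6652.14


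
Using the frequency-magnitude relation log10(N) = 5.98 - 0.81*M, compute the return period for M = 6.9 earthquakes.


log10(N) = 5.98 - 0.81*6.9 = 0.391
N = 10^0.391 = 2.460368
T = 1/N = 1/2.460368 = 0.4064 years

0.4064


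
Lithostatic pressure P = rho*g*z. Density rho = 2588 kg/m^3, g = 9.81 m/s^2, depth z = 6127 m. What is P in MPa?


P = rho * g * z / 1e6
= 2588 * 9.81 * 6127 / 1e6
= 155553991.56 / 1e6
= 155.554 MPa

155.554


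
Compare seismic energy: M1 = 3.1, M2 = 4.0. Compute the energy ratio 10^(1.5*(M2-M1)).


M2 - M1 = 4.0 - 3.1 = 0.9
1.5 * 0.9 = 1.35
ratio = 10^1.35 = 22.39

22.39


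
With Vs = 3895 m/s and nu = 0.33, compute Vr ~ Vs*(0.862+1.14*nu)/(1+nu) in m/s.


Numerator factor = 0.862 + 1.14*0.33 = 1.2382
Denominator = 1 + 0.33 = 1.33
Vr = 3895 * 1.2382 / 1.33 = 3626.16 m/s

3626.16


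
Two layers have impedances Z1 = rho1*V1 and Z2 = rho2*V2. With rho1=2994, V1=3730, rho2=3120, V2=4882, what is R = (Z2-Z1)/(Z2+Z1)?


Z1 = 2994 * 3730 = 11167620
Z2 = 3120 * 4882 = 15231840
R = (15231840 - 11167620) / (15231840 + 11167620) = 4064220 / 26399460 = 0.154

0.154


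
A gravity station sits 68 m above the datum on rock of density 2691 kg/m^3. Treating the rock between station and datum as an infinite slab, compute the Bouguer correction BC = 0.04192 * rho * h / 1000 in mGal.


BC = 0.04192 * rho * h / 1000
= 0.04192 * 2691 * 68 / 1000
= 7.6709 mGal

7.6709


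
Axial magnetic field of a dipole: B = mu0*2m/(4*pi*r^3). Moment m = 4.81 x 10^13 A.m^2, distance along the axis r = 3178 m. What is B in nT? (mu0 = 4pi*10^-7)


m = 4.81 x 10^13 = 48100000000000 A.m^2
2m = 96200000000000 A.m^2
r^3 = 3178^3 = 32096795752
B = (4pi*10^-7) * 96200000000000 / (4*pi * 32096795752) * 1e9
= 120888485.310135 / 403340230953.02 * 1e9
= 299718.3917 nT

299718.3917


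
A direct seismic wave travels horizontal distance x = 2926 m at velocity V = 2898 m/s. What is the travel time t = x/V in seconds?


t = x / V
= 2926 / 2898
= 1.0097 s

1.0097


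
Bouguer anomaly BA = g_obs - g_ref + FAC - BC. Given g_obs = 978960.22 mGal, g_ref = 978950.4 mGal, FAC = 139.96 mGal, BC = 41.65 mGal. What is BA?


BA = g_obs - g_ref + FAC - BC
= 978960.22 - 978950.4 + 139.96 - 41.65
= 108.13 mGal

108.13


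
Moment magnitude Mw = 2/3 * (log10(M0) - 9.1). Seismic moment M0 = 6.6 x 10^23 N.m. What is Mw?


log10(M0) = log10(6.6 x 10^23) = 23.8195
Mw = 2/3 * (23.8195 - 9.1)
= 2/3 * 14.7195
= 9.81

9.81


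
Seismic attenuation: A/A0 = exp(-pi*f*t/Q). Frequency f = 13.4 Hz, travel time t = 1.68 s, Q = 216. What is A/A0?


pi*f*t/Q = pi*13.4*1.68/216 = 0.327424
A/A0 = exp(-0.327424) = 0.720778

0.720778


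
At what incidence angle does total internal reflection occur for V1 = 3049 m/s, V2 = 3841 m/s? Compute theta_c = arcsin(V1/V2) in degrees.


V1/V2 = 3049/3841 = 0.793804
theta_c = arcsin(0.793804) = 52.5424 degrees

52.5424


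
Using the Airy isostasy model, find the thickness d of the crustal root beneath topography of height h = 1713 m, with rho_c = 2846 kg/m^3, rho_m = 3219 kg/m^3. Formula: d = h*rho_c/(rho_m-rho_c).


rho_m - rho_c = 3219 - 2846 = 373
d = 1713 * 2846 / 373
= 4875198 / 373
= 13070.24 m

13070.24


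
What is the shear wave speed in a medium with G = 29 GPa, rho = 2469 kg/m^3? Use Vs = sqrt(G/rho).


Convert G to Pa: G = 29e9 Pa
Compute G/rho = 29e9 / 2469 = 11745646.0105
Vs = sqrt(11745646.0105) = 3427.19 m/s

3427.19


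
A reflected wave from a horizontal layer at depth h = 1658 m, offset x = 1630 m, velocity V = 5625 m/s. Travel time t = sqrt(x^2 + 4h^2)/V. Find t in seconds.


x^2 + 4h^2 = 1630^2 + 4*1658^2 = 2656900 + 10995856 = 13652756
sqrt(13652756) = 3694.9636
t = 3694.9636 / 5625 = 0.6569 s

0.6569


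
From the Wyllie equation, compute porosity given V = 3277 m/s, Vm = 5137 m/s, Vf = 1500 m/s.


1/V - 1/Vm = 1/3277 - 1/5137 = 0.00011049
1/Vf - 1/Vm = 1/1500 - 1/5137 = 0.000472
phi = 0.00011049 / 0.000472 = 0.2341

0.2341


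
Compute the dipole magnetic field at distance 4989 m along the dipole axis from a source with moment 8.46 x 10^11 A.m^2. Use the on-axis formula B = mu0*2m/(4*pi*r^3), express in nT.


m = 8.46 x 10^11 = 846000000000 A.m^2
2m = 1692000000000 A.m^2
r^3 = 4989^3 = 124176813669
B = (4pi*10^-7) * 1692000000000 / (4*pi * 124176813669) * 1e9
= 2126229.90795 / 1560451862274.88 * 1e9
= 1362.5732 nT

1362.5732


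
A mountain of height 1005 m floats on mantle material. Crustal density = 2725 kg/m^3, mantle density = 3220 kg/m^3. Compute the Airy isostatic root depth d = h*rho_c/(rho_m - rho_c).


rho_m - rho_c = 3220 - 2725 = 495
d = 1005 * 2725 / 495
= 2738625 / 495
= 5532.58 m

5532.58


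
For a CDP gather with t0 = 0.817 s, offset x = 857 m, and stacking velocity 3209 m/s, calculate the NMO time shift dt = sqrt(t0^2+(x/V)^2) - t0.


x/Vnmo = 857/3209 = 0.267061
(x/Vnmo)^2 = 0.071322
t0^2 = 0.667489
sqrt(0.667489 + 0.071322) = 0.859541
dt = 0.859541 - 0.817 = 0.042541

0.042541


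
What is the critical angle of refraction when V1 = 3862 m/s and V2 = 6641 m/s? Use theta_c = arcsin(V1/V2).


V1/V2 = 3862/6641 = 0.581539
theta_c = arcsin(0.581539) = 35.5589 degrees

35.5589


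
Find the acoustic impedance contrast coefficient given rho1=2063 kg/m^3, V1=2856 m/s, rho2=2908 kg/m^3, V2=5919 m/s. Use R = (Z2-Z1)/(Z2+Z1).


Z1 = 2063 * 2856 = 5891928
Z2 = 2908 * 5919 = 17212452
R = (17212452 - 5891928) / (17212452 + 5891928) = 11320524 / 23104380 = 0.49

0.49


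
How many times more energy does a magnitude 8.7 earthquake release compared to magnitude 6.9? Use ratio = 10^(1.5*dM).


M2 - M1 = 8.7 - 6.9 = 1.8
1.5 * 1.8 = 2.7
ratio = 10^2.7 = 501.19

501.19


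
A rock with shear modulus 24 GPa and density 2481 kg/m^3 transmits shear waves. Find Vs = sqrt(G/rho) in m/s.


Convert G to Pa: G = 24e9 Pa
Compute G/rho = 24e9 / 2481 = 9673518.7424
Vs = sqrt(9673518.7424) = 3110.23 m/s

3110.23


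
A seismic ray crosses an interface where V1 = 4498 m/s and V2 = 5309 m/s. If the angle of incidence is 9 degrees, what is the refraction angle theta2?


sin(theta1) = sin(9 deg) = 0.156434
sin(theta2) = V2/V1 * sin(theta1) = 5309/4498 * 0.156434 = 0.18464
theta2 = arcsin(0.18464) = 10.6401 degrees

10.6401


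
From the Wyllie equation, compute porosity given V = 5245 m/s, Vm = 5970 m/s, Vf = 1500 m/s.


1/V - 1/Vm = 1/5245 - 1/5970 = 2.315e-05
1/Vf - 1/Vm = 1/1500 - 1/5970 = 0.00049916
phi = 2.315e-05 / 0.00049916 = 0.0464

0.0464


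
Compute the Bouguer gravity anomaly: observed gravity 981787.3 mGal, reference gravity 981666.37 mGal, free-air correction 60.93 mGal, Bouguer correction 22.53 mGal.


BA = g_obs - g_ref + FAC - BC
= 981787.3 - 981666.37 + 60.93 - 22.53
= 159.33 mGal

159.33


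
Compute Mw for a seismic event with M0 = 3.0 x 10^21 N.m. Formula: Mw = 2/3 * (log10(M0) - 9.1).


log10(M0) = log10(3.0 x 10^21) = 21.4771
Mw = 2/3 * (21.4771 - 9.1)
= 2/3 * 12.3771
= 8.25

8.25


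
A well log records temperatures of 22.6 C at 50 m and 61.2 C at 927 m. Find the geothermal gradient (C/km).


dT = 61.2 - 22.6 = 38.6 C
dz = 927 - 50 = 877 m
gradient = dT/dz * 1000 = 38.6/877 * 1000 = 44.0137 C/km

44.0137


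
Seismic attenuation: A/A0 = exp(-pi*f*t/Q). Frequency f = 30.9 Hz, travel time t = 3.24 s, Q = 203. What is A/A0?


pi*f*t/Q = pi*30.9*3.24/203 = 1.549378
A/A0 = exp(-1.549378) = 0.21238

0.21238


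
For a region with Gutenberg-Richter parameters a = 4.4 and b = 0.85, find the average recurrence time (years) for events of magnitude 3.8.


log10(N) = 4.4 - 0.85*3.8 = 1.17
N = 10^1.17 = 14.791084
T = 1/N = 1/14.791084 = 0.0676 years

0.0676


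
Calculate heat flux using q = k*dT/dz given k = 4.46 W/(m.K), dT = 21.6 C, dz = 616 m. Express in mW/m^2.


q = k * dT / dz * 1000
= 4.46 * 21.6 / 616 * 1000
= 0.15639 * 1000
= 156.3896 mW/m^2

156.3896


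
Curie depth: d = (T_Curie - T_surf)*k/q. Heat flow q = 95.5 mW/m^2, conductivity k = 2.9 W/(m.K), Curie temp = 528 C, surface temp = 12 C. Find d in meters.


T_Curie - T_surf = 528 - 12 = 516 C
Convert q to W/m^2: 95.5 mW/m^2 = 0.0955 W/m^2
d = 516 * 2.9 / 0.0955 = 15669.11 m

15669.11


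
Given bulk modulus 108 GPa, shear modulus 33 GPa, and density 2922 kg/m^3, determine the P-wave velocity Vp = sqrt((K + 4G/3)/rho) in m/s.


First compute the effective modulus:
K + 4G/3 = 108e9 + 4*33e9/3 = 152000000000.0 Pa
Then divide by density:
152000000000.0 / 2922 = 52019164.9555 Pa/(kg/m^3)
Take the square root:
Vp = sqrt(52019164.9555) = 7212.43 m/s

7212.43


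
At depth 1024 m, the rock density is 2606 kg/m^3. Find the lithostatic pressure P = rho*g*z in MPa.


P = rho * g * z / 1e6
= 2606 * 9.81 * 1024 / 1e6
= 26178416.64 / 1e6
= 26.1784 MPa

26.1784


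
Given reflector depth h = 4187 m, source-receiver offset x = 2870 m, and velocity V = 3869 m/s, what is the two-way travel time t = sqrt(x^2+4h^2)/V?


x^2 + 4h^2 = 2870^2 + 4*4187^2 = 8236900 + 70123876 = 78360776
sqrt(78360776) = 8852.1622
t = 8852.1622 / 3869 = 2.288 s

2.288


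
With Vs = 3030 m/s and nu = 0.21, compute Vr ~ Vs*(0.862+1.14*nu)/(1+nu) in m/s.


Numerator factor = 0.862 + 1.14*0.21 = 1.1014
Denominator = 1 + 0.21 = 1.21
Vr = 3030 * 1.1014 / 1.21 = 2758.05 m/s

2758.05


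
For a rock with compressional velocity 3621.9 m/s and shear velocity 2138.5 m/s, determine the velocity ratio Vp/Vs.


Vp/Vs = 3621.9 / 2138.5
= 1.6937

1.6937


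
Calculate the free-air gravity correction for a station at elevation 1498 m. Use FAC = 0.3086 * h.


FAC = 0.3086 * h
= 0.3086 * 1498
= 462.2828 mGal

462.2828


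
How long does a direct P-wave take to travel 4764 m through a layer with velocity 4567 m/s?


t = x / V
= 4764 / 4567
= 1.0431 s

1.0431


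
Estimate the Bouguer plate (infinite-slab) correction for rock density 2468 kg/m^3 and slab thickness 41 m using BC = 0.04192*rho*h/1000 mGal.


BC = 0.04192 * rho * h / 1000
= 0.04192 * 2468 * 41 / 1000
= 4.2418 mGal

4.2418


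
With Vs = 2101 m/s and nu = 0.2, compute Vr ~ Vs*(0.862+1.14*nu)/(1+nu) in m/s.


Numerator factor = 0.862 + 1.14*0.2 = 1.09
Denominator = 1 + 0.2 = 1.2
Vr = 2101 * 1.09 / 1.2 = 1908.41 m/s

1908.41


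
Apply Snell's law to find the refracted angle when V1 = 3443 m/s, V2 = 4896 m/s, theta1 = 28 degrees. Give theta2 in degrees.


sin(theta1) = sin(28 deg) = 0.469472
sin(theta2) = V2/V1 * sin(theta1) = 4896/3443 * 0.469472 = 0.667596
theta2 = arcsin(0.667596) = 41.8818 degrees

41.8818


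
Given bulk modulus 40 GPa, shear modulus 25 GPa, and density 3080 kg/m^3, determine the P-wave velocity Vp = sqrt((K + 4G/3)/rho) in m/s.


First compute the effective modulus:
K + 4G/3 = 40e9 + 4*25e9/3 = 73333333333.33 Pa
Then divide by density:
73333333333.33 / 3080 = 23809523.8095 Pa/(kg/m^3)
Take the square root:
Vp = sqrt(23809523.8095) = 4879.5 m/s

4879.5


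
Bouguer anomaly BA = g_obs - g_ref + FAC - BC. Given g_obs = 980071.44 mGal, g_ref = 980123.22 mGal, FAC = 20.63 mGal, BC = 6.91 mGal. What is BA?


BA = g_obs - g_ref + FAC - BC
= 980071.44 - 980123.22 + 20.63 - 6.91
= -38.06 mGal

-38.06


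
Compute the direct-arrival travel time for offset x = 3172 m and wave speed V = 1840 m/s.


t = x / V
= 3172 / 1840
= 1.7239 s

1.7239


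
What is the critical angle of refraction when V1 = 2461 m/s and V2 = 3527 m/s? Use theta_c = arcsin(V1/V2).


V1/V2 = 2461/3527 = 0.69776
theta_c = arcsin(0.69776) = 44.2476 degrees

44.2476


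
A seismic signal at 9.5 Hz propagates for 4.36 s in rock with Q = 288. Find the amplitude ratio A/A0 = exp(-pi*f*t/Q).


pi*f*t/Q = pi*9.5*4.36/288 = 0.451822
A/A0 = exp(-0.451822) = 0.636467

0.636467


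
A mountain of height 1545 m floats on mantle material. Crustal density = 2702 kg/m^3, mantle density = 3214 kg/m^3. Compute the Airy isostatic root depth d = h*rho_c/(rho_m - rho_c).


rho_m - rho_c = 3214 - 2702 = 512
d = 1545 * 2702 / 512
= 4174590 / 512
= 8153.5 m

8153.5


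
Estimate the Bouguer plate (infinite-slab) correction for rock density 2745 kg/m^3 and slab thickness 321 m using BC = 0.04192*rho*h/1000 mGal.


BC = 0.04192 * rho * h / 1000
= 0.04192 * 2745 * 321 / 1000
= 36.9376 mGal

36.9376


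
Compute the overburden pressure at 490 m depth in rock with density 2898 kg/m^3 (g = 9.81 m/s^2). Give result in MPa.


P = rho * g * z / 1e6
= 2898 * 9.81 * 490 / 1e6
= 13930396.2 / 1e6
= 13.9304 MPa

13.9304


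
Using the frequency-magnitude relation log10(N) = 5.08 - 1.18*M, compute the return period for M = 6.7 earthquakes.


log10(N) = 5.08 - 1.18*6.7 = -2.826
N = 10^-2.826 = 0.001493
T = 1/N = 1/0.001493 = 669.8846 years

669.8846


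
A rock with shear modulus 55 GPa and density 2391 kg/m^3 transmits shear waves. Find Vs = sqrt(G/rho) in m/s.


Convert G to Pa: G = 55e9 Pa
Compute G/rho = 55e9 / 2391 = 23002927.6453
Vs = sqrt(23002927.6453) = 4796.14 m/s

4796.14


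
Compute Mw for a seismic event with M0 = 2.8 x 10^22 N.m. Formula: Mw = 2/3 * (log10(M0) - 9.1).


log10(M0) = log10(2.8 x 10^22) = 22.4472
Mw = 2/3 * (22.4472 - 9.1)
= 2/3 * 13.3472
= 8.9

8.9


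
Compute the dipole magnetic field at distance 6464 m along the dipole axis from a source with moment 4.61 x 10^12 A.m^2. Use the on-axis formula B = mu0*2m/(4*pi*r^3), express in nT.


m = 4.61 x 10^12 = 4610000000000 A.m^2
2m = 9220000000000 A.m^2
r^3 = 6464^3 = 270087225344
B = (4pi*10^-7) * 9220000000000 / (4*pi * 270087225344) * 1e9
= 11586193.706439 / 3394016171876.65 * 1e9
= 3413.712 nT

3413.712


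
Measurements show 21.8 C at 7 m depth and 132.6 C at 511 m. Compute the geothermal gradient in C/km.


dT = 132.6 - 21.8 = 110.8 C
dz = 511 - 7 = 504 m
gradient = dT/dz * 1000 = 110.8/504 * 1000 = 219.8413 C/km

219.8413


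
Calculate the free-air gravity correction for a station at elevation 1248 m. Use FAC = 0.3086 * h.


FAC = 0.3086 * h
= 0.3086 * 1248
= 385.1328 mGal

385.1328


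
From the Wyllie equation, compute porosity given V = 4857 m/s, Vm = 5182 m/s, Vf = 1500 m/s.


1/V - 1/Vm = 1/4857 - 1/5182 = 1.291e-05
1/Vf - 1/Vm = 1/1500 - 1/5182 = 0.00047369
phi = 1.291e-05 / 0.00047369 = 0.0273

0.0273


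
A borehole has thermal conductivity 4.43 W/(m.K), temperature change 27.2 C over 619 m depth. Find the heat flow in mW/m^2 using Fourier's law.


q = k * dT / dz * 1000
= 4.43 * 27.2 / 619 * 1000
= 0.194662 * 1000
= 194.6624 mW/m^2

194.6624


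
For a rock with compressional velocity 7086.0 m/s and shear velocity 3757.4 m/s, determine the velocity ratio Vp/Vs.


Vp/Vs = 7086.0 / 3757.4
= 1.8859

1.8859


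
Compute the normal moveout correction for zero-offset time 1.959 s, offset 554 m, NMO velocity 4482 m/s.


x/Vnmo = 554/4482 = 0.123606
(x/Vnmo)^2 = 0.015278
t0^2 = 3.837681
sqrt(3.837681 + 0.015278) = 1.962896
dt = 1.962896 - 1.959 = 0.003896

0.003896


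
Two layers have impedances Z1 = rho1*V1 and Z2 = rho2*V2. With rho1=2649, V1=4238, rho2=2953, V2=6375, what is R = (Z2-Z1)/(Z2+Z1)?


Z1 = 2649 * 4238 = 11226462
Z2 = 2953 * 6375 = 18825375
R = (18825375 - 11226462) / (18825375 + 11226462) = 7598913 / 30051837 = 0.2529

0.2529


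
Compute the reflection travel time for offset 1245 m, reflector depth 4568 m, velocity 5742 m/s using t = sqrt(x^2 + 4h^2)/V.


x^2 + 4h^2 = 1245^2 + 4*4568^2 = 1550025 + 83466496 = 85016521
sqrt(85016521) = 9220.4404
t = 9220.4404 / 5742 = 1.6058 s

1.6058


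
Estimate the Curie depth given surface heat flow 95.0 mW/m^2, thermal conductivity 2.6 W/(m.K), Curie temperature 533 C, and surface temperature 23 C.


T_Curie - T_surf = 533 - 23 = 510 C
Convert q to W/m^2: 95.0 mW/m^2 = 0.095 W/m^2
d = 510 * 2.6 / 0.095 = 13957.89 m

13957.89


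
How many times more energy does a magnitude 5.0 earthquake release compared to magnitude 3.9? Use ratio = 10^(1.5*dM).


M2 - M1 = 5.0 - 3.9 = 1.1
1.5 * 1.1 = 1.65
ratio = 10^1.65 = 44.67

44.67


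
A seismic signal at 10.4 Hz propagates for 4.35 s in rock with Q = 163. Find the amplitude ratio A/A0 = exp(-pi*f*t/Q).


pi*f*t/Q = pi*10.4*4.35/163 = 0.871937
A/A0 = exp(-0.871937) = 0.418141

0.418141


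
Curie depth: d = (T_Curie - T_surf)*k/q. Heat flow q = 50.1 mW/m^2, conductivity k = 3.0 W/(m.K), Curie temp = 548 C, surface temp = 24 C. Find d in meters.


T_Curie - T_surf = 548 - 24 = 524 C
Convert q to W/m^2: 50.1 mW/m^2 = 0.0501 W/m^2
d = 524 * 3.0 / 0.0501 = 31377.25 m

31377.25


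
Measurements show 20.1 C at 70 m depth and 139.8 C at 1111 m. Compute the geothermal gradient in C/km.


dT = 139.8 - 20.1 = 119.7 C
dz = 1111 - 70 = 1041 m
gradient = dT/dz * 1000 = 119.7/1041 * 1000 = 114.9856 C/km

114.9856


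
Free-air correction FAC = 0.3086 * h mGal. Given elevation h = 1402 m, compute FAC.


FAC = 0.3086 * h
= 0.3086 * 1402
= 432.6572 mGal

432.6572


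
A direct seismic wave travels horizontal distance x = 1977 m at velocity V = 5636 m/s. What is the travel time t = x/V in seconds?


t = x / V
= 1977 / 5636
= 0.3508 s

0.3508


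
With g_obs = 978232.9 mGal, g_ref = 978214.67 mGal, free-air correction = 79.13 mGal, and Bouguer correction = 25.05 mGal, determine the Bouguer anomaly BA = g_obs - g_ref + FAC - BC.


BA = g_obs - g_ref + FAC - BC
= 978232.9 - 978214.67 + 79.13 - 25.05
= 72.31 mGal

72.31


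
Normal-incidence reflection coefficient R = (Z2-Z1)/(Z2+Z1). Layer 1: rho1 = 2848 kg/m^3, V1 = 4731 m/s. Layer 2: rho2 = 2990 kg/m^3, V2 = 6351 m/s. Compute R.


Z1 = 2848 * 4731 = 13473888
Z2 = 2990 * 6351 = 18989490
R = (18989490 - 13473888) / (18989490 + 13473888) = 5515602 / 32463378 = 0.1699

0.1699


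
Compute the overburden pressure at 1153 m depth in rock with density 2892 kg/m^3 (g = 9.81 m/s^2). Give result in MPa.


P = rho * g * z / 1e6
= 2892 * 9.81 * 1153 / 1e6
= 32711209.56 / 1e6
= 32.7112 MPa

32.7112


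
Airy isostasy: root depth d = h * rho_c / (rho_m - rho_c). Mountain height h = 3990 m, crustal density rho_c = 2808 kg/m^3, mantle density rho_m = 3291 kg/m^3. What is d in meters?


rho_m - rho_c = 3291 - 2808 = 483
d = 3990 * 2808 / 483
= 11203920 / 483
= 23196.52 m

23196.52


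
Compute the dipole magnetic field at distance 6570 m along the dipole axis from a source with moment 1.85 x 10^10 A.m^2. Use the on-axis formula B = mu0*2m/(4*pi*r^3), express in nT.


m = 1.85 x 10^10 = 18500000000 A.m^2
2m = 37000000000 A.m^2
r^3 = 6570^3 = 283593393000
B = (4pi*10^-7) * 37000000000 / (4*pi * 283593393000) * 1e9
= 46495.571273 / 3563739680221.61 * 1e9
= 13.0468 nT

13.0468


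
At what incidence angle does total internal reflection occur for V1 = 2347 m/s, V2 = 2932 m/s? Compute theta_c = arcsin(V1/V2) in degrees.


V1/V2 = 2347/2932 = 0.800477
theta_c = arcsin(0.800477) = 53.1757 degrees

53.1757


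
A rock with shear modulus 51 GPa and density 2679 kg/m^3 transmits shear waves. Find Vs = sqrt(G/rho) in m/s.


Convert G to Pa: G = 51e9 Pa
Compute G/rho = 51e9 / 2679 = 19036954.0873
Vs = sqrt(19036954.0873) = 4363.14 m/s

4363.14


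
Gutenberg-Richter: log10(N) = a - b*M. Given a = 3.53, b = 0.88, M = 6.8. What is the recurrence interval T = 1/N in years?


log10(N) = 3.53 - 0.88*6.8 = -2.454
N = 10^-2.454 = 0.003516
T = 1/N = 1/0.003516 = 284.4461 years

284.4461


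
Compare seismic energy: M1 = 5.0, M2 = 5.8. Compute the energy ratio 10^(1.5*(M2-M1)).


M2 - M1 = 5.8 - 5.0 = 0.8
1.5 * 0.8 = 1.2
ratio = 10^1.2 = 15.85

15.85


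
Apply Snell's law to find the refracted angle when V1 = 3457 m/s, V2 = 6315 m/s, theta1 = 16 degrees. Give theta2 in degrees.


sin(theta1) = sin(16 deg) = 0.275637
sin(theta2) = V2/V1 * sin(theta1) = 6315/3457 * 0.275637 = 0.503515
theta2 = arcsin(0.503515) = 30.2328 degrees

30.2328


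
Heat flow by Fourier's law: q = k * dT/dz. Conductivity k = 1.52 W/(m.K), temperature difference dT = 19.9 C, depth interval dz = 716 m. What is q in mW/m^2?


q = k * dT / dz * 1000
= 1.52 * 19.9 / 716 * 1000
= 0.042246 * 1000
= 42.2458 mW/m^2

42.2458


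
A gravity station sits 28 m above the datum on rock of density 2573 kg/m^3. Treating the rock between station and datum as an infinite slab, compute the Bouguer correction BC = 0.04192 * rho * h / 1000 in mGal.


BC = 0.04192 * rho * h / 1000
= 0.04192 * 2573 * 28 / 1000
= 3.0201 mGal

3.0201


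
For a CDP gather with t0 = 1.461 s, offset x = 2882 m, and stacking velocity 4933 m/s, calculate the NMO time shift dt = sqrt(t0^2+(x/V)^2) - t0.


x/Vnmo = 2882/4933 = 0.584229
(x/Vnmo)^2 = 0.341323
t0^2 = 2.134521
sqrt(2.134521 + 0.341323) = 1.573482
dt = 1.573482 - 1.461 = 0.112482

0.112482


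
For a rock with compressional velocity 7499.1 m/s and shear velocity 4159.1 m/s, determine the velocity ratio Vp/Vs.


Vp/Vs = 7499.1 / 4159.1
= 1.8031

1.8031


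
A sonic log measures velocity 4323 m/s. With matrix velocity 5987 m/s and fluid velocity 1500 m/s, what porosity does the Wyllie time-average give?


1/V - 1/Vm = 1/4323 - 1/5987 = 6.429e-05
1/Vf - 1/Vm = 1/1500 - 1/5987 = 0.00049964
phi = 6.429e-05 / 0.00049964 = 0.1287

0.1287


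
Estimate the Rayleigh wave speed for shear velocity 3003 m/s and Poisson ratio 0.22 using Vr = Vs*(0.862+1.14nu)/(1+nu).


Numerator factor = 0.862 + 1.14*0.22 = 1.1128
Denominator = 1 + 0.22 = 1.22
Vr = 3003 * 1.1128 / 1.22 = 2739.13 m/s

2739.13


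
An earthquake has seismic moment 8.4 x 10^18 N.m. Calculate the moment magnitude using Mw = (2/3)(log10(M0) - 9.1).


log10(M0) = log10(8.4 x 10^18) = 18.9243
Mw = 2/3 * (18.9243 - 9.1)
= 2/3 * 9.8243
= 6.55

6.55


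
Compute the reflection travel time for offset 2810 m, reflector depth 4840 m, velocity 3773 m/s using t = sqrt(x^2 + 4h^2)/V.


x^2 + 4h^2 = 2810^2 + 4*4840^2 = 7896100 + 93702400 = 101598500
sqrt(101598500) = 10079.6081
t = 10079.6081 / 3773 = 2.6715 s

2.6715


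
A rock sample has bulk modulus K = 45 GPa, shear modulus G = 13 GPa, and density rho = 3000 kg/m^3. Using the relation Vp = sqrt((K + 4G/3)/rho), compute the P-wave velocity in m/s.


First compute the effective modulus:
K + 4G/3 = 45e9 + 4*13e9/3 = 62333333333.33 Pa
Then divide by density:
62333333333.33 / 3000 = 20777777.7778 Pa/(kg/m^3)
Take the square root:
Vp = sqrt(20777777.7778) = 4558.26 m/s

4558.26


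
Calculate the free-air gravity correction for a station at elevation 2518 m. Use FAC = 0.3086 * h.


FAC = 0.3086 * h
= 0.3086 * 2518
= 777.0548 mGal

777.0548


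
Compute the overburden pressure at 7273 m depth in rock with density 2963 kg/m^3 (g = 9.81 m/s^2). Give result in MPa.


P = rho * g * z / 1e6
= 2963 * 9.81 * 7273 / 1e6
= 211404509.19 / 1e6
= 211.4045 MPa

211.4045
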